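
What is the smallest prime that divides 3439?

3439 is odd.
Digit sum 19, not divisible by 3.
Ends in 9: not divisible by 5.
7: 3439 = 7·491 + 2
11: 3439 = 11·312 + 7
13: 3439 = 13·264 + 7
17: 3439 = 17·202 + 5
19: 3439 = 19·181

19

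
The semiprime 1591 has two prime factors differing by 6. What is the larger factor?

Since p = q + 6, we have 1591 = q(q + 6), so q² + 6q − 1591 = 0.
Discriminant: 6² + 4·1591 = 36 + 6364 = 6400; √6400 = 80.
q = (−6 + 80)/2 = 37, and p = q + 6 = 43.
Check: 37 · 43 = 1591.

43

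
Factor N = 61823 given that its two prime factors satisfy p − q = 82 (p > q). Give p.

293

Since p = q + 82, we have 61823 = q(q + 82), so q² + 82q − 61823 = 0.
Discriminant: 82² + 4·61823 = 6724 + 247292 = 254016; √254016 = 504.
q = (−82 + 504)/2 = 211, and p = q + 82 = 293.
Check: 211 · 293 = 61823.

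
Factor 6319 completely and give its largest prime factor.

6319 = 71 · 89
89 is prime.
So 6319 = 71 · 89; the largest prime factor is 89.

89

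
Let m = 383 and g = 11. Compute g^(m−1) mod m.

1

11^1 ≡ 11 (mod 383)
11^2 ≡ 11^2 = 121 ≡ 121 (mod 383)
11^4 ≡ 121^2 = 14641 ≡ 87 (mod 383)
11^8 ≡ 87^2 = 7569 ≡ 292 (mod 383)
11^16 ≡ 292^2 = 85264 ≡ 238 (mod 383)
11^32 ≡ 238^2 = 56644 ≡ 343 (mod 383)
11^64 ≡ 343^2 = 117649 ≡ 68 (mod 383)
11^128 ≡ 68^2 = 4624 ≡ 28 (mod 383)
11^256 ≡ 28^2 = 784 ≡ 18 (mod 383)
382 = 256 + 64 + 32 + 16 + 8 + 4 + 2 in binary powers of 2.
So 11^382 ≡ 18 · 68 · 343 · 238 · 292 · 87 · 121 ≡ 1 (mod 383).
Since the result is 1, base 11 gives no evidence that 383 is composite.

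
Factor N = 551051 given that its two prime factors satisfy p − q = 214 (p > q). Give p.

Since p = q + 214, we have 551051 = q(q + 214), so q² + 214q − 551051 = 0.
Discriminant: 214² + 4·551051 = 45796 + 2204204 = 2250000; √2250000 = 1500.
q = (−214 + 1500)/2 = 643, and p = q + 214 = 857.
Check: 643 · 857 = 551051.

857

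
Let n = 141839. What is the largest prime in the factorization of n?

141839 = 29 · 4891
4891 = 67 · 73
73 is prime.
So 141839 = 29 · 67 · 73; the largest prime factor is 73.

73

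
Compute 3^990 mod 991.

3^1 ≡ 3 (mod 991)
3^2 ≡ 3^2 = 9 ≡ 9 (mod 991)
3^4 ≡ 9^2 = 81 ≡ 81 (mod 991)
3^8 ≡ 81^2 = 6561 ≡ 615 (mod 991)
3^16 ≡ 615^2 = 378225 ≡ 654 (mod 991)
3^32 ≡ 654^2 = 427716 ≡ 595 (mod 991)
3^64 ≡ 595^2 = 354025 ≡ 238 (mod 991)
3^128 ≡ 238^2 = 56644 ≡ 157 (mod 991)
3^256 ≡ 157^2 = 24649 ≡ 865 (mod 991)
3^512 ≡ 865^2 = 748225 ≡ 20 (mod 991)
990 = 512 + 256 + 128 + 64 + 16 + 8 + 4 + 2 in binary powers of 2.
So 3^990 ≡ 20 · 865 · 157 · 238 · 654 · 615 · 81 · 9 ≡ 1 (mod 991).
Since the result is 1, base 3 gives no evidence that 991 is composite.

1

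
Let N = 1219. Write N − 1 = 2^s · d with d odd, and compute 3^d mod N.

1219 − 1 = 1218 = 2^1 · 609, so d = 609.
3^1 ≡ 3 (mod 1219)
3^2 ≡ 3^2 = 9 ≡ 9 (mod 1219)
3^4 ≡ 9^2 = 81 ≡ 81 (mod 1219)
3^8 ≡ 81^2 = 6561 ≡ 466 (mod 1219)
3^16 ≡ 466^2 = 217156 ≡ 174 (mod 1219)
3^32 ≡ 174^2 = 30276 ≡ 1020 (mod 1219)
3^64 ≡ 1020^2 = 1040400 ≡ 593 (mod 1219)
3^128 ≡ 593^2 = 351649 ≡ 577 (mod 1219)
3^256 ≡ 577^2 = 332929 ≡ 142 (mod 1219)
3^512 ≡ 142^2 = 20164 ≡ 660 (mod 1219)
609 = 512 + 64 + 32 + 1 in binary powers of 2.
So 3^609 ≡ 660 · 593 · 1020 · 3 ≡ 403 (mod 1219).
Squaring chain: 403; never reaches −1, so base 3 is a Miller–Rabin witness that 1219 is composite.

403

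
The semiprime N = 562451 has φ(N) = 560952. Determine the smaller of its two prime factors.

743

φ(n) = (p−1)(q−1) = n − (p+q) + 1, so p + q = 562451 − 560952 + 1 = 1500.
p and q are the roots of t² − 1500t + 562451 = 0.
Discriminant: 1500² − 4·562451 = 2250000 − 2249804 = 196; √196 = 14.
q = (1500 − 14)/2 = 743, p = (1500 + 14)/2 = 757.
Check: 743 · 757 = 562451.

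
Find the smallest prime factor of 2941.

17

2941 is odd.
Digit sum 16, not divisible by 3.
Ends in 1: not divisible by 5.
7: 2941 = 7·420 + 1
11: 2941 = 11·267 + 4
13: 2941 = 13·226 + 3
17: 2941 = 17·173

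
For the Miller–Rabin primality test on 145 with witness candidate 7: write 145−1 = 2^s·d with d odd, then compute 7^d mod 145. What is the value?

107

145 − 1 = 144 = 2^4 · 9, so d = 9.
7^1 ≡ 7 (mod 145)
7^2 ≡ 7^2 = 49 ≡ 49 (mod 145)
7^4 ≡ 49^2 = 2401 ≡ 81 (mod 145)
7^8 ≡ 81^2 = 6561 ≡ 36 (mod 145)
9 = 8 + 1 in binary powers of 2.
So 7^9 ≡ 36 · 7 ≡ 107 (mod 145).
Squaring chain: 107 → 139 → 36 → 136; never reaches −1, so base 7 is a Miller–Rabin witness that 145 is composite.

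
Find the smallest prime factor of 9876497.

53

9876497 is odd.
Digit sum 50, not divisible by 3.
Ends in 7: not divisible by 5.
7: 9876497 = 7·1410928 + 1
11: 9876497 = 11·897863 + 4
13: 9876497 = 13·759730 + 7
17: 9876497 = 17·580970 + 7
19: 9876497 = 19·519815 + 12
23: 9876497 = 23·429412 + 21
29: 9876497 = 29·340568 + 25
31: 9876497 = 31·318596 + 21
37: 9876497 = 37·266932 + 13
41: 9876497 = 41·240890 + 7
43: 9876497 = 43·229685 + 42
47: 9876497 = 47·210138 + 11
53: 9876497 = 53·186349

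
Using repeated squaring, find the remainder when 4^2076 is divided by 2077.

4^1 ≡ 4 (mod 2077)
4^2 ≡ 4^2 = 16 ≡ 16 (mod 2077)
4^4 ≡ 16^2 = 256 ≡ 256 (mod 2077)
4^8 ≡ 256^2 = 65536 ≡ 1149 (mod 2077)
4^16 ≡ 1149^2 = 1320201 ≡ 1306 (mod 2077)
4^32 ≡ 1306^2 = 1705636 ≡ 419 (mod 2077)
4^64 ≡ 419^2 = 175561 ≡ 1093 (mod 2077)
4^128 ≡ 1093^2 = 1194649 ≡ 374 (mod 2077)
4^256 ≡ 374^2 = 139876 ≡ 717 (mod 2077)
4^512 ≡ 717^2 = 514089 ≡ 1070 (mod 2077)
4^1024 ≡ 1070^2 = 1144900 ≡ 473 (mod 2077)
4^2048 ≡ 473^2 = 223729 ≡ 1490 (mod 2077)
2076 = 2048 + 16 + 8 + 4 in binary powers of 2.
So 4^2076 ≡ 1490 · 1306 · 1149 · 256 ≡ 1027 (mod 2077).
Since 1027 ≠ 1, base 4 is a Fermat witness: 2077 is composite.

1027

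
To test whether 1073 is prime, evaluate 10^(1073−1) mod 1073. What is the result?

10^1 ≡ 10 (mod 1073)
10^2 ≡ 10^2 = 100 ≡ 100 (mod 1073)
10^4 ≡ 100^2 = 10000 ≡ 343 (mod 1073)
10^8 ≡ 343^2 = 117649 ≡ 692 (mod 1073)
10^16 ≡ 692^2 = 478864 ≡ 306 (mod 1073)
10^32 ≡ 306^2 = 93636 ≡ 285 (mod 1073)
10^64 ≡ 285^2 = 81225 ≡ 750 (mod 1073)
10^128 ≡ 750^2 = 562500 ≡ 248 (mod 1073)
10^256 ≡ 248^2 = 61504 ≡ 343 (mod 1073)
10^512 ≡ 343^2 = 117649 ≡ 692 (mod 1073)
10^1024 ≡ 692^2 = 478864 ≡ 306 (mod 1073)
1072 = 1024 + 32 + 16 in binary powers of 2.
So 10^1072 ≡ 306 · 285 · 306 ≡ 750 (mod 1073).
Since 750 ≠ 1, base 10 is a Fermat witness: 1073 is composite.

750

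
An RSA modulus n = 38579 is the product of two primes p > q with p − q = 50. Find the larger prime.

Since p = q + 50, we have 38579 = q(q + 50), so q² + 50q − 38579 = 0.
Discriminant: 50² + 4·38579 = 2500 + 154316 = 156816; √156816 = 396.
q = (−50 + 396)/2 = 173, and p = q + 50 = 223.
Check: 173 · 223 = 38579.

223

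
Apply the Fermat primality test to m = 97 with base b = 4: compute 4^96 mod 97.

4^1 ≡ 4 (mod 97)
4^2 ≡ 4^2 = 16 ≡ 16 (mod 97)
4^4 ≡ 16^2 = 256 ≡ 62 (mod 97)
4^8 ≡ 62^2 = 3844 ≡ 61 (mod 97)
4^16 ≡ 61^2 = 3721 ≡ 35 (mod 97)
4^32 ≡ 35^2 = 1225 ≡ 61 (mod 97)
4^64 ≡ 61^2 = 3721 ≡ 35 (mod 97)
96 = 64 + 32 in binary powers of 2.
So 4^96 ≡ 35 · 61 ≡ 1 (mod 97).
Since the result is 1, base 4 gives no evidence that 97 is composite.

1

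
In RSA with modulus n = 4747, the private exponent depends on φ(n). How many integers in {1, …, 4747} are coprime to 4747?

Factor: 4747 = 47 · 101.
φ(4747) = (47−1) · (101−1) = 46 · 100 = 4600.

4600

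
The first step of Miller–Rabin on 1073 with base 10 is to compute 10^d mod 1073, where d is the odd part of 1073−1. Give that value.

1046

1073 − 1 = 1072 = 2^4 · 67, so d = 67.
10^1 ≡ 10 (mod 1073)
10^2 ≡ 10^2 = 100 ≡ 100 (mod 1073)
10^4 ≡ 100^2 = 10000 ≡ 343 (mod 1073)
10^8 ≡ 343^2 = 117649 ≡ 692 (mod 1073)
10^16 ≡ 692^2 = 478864 ≡ 306 (mod 1073)
10^32 ≡ 306^2 = 93636 ≡ 285 (mod 1073)
10^64 ≡ 285^2 = 81225 ≡ 750 (mod 1073)
67 = 64 + 2 + 1 in binary powers of 2.
So 10^67 ≡ 750 · 100 · 10 ≡ 1046 (mod 1073).
Squaring chain: 1046 → 729 → 306 → 285; never reaches −1, so base 10 is a Miller–Rabin witness that 1073 is composite.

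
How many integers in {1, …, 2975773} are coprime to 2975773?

2912304

Factor: 2975773 = 103 · 167 · 173.
φ(2975773) = (103−1) · (167−1) · (173−1) = 102 · 166 · 172 = 2912304.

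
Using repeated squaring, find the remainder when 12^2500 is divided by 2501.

901

12^1 ≡ 12 (mod 2501)
12^2 ≡ 12^2 = 144 ≡ 144 (mod 2501)
12^4 ≡ 144^2 = 20736 ≡ 728 (mod 2501)
12^8 ≡ 728^2 = 529984 ≡ 2273 (mod 2501)
12^16 ≡ 2273^2 = 5166529 ≡ 1964 (mod 2501)
12^32 ≡ 1964^2 = 3857296 ≡ 754 (mod 2501)
12^64 ≡ 754^2 = 568516 ≡ 789 (mod 2501)
12^128 ≡ 789^2 = 622521 ≡ 2273 (mod 2501)
12^256 ≡ 2273^2 = 5166529 ≡ 1964 (mod 2501)
12^512 ≡ 1964^2 = 3857296 ≡ 754 (mod 2501)
12^1024 ≡ 754^2 = 568516 ≡ 789 (mod 2501)
12^2048 ≡ 789^2 = 622521 ≡ 2273 (mod 2501)
2500 = 2048 + 256 + 128 + 64 + 4 in binary powers of 2.
So 12^2500 ≡ 2273 · 1964 · 2273 · 789 · 728 ≡ 901 (mod 2501).
Since 901 ≠ 1, base 12 is a Fermat witness: 2501 is composite.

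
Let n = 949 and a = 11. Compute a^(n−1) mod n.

885

11^1 ≡ 11 (mod 949)
11^2 ≡ 11^2 = 121 ≡ 121 (mod 949)
11^4 ≡ 121^2 = 14641 ≡ 406 (mod 949)
11^8 ≡ 406^2 = 164836 ≡ 659 (mod 949)
11^16 ≡ 659^2 = 434281 ≡ 588 (mod 949)
11^32 ≡ 588^2 = 345744 ≡ 308 (mod 949)
11^64 ≡ 308^2 = 94864 ≡ 913 (mod 949)
11^128 ≡ 913^2 = 833569 ≡ 347 (mod 949)
11^256 ≡ 347^2 = 120409 ≡ 835 (mod 949)
11^512 ≡ 835^2 = 697225 ≡ 659 (mod 949)
948 = 512 + 256 + 128 + 32 + 16 + 4 in binary powers of 2.
So 11^948 ≡ 659 · 835 · 347 · 308 · 588 · 406 ≡ 885 (mod 949).
Since 885 ≠ 1, base 11 is a Fermat witness: 949 is composite.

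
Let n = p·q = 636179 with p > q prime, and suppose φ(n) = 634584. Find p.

φ(n) = (p−1)(q−1) = n − (p+q) + 1, so p + q = 636179 − 634584 + 1 = 1596.
p and q are the roots of t² − 1596t + 636179 = 0.
Discriminant: 1596² − 4·636179 = 2547216 − 2544716 = 2500; √2500 = 50.
q = (1596 − 50)/2 = 773, p = (1596 + 50)/2 = 823.
Check: 773 · 823 = 636179.

823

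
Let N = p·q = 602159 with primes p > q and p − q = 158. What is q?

701

Since p = q + 158, we have 602159 = q(q + 158), so q² + 158q − 602159 = 0.
Discriminant: 158² + 4·602159 = 24964 + 2408636 = 2433600; √2433600 = 1560.
q = (−158 + 1560)/2 = 701, and p = q + 158 = 859.
Check: 701 · 859 = 602159.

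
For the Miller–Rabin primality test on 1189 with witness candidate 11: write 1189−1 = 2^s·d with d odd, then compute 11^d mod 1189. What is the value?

438

1189 − 1 = 1188 = 2^2 · 297, so d = 297.
11^1 ≡ 11 (mod 1189)
11^2 ≡ 11^2 = 121 ≡ 121 (mod 1189)
11^4 ≡ 121^2 = 14641 ≡ 373 (mod 1189)
11^8 ≡ 373^2 = 139129 ≡ 16 (mod 1189)
11^16 ≡ 16^2 = 256 ≡ 256 (mod 1189)
11^32 ≡ 256^2 = 65536 ≡ 141 (mod 1189)
11^64 ≡ 141^2 = 19881 ≡ 857 (mod 1189)
11^128 ≡ 857^2 = 734449 ≡ 836 (mod 1189)
11^256 ≡ 836^2 = 698896 ≡ 953 (mod 1189)
297 = 256 + 32 + 8 + 1 in binary powers of 2.
So 11^297 ≡ 953 · 141 · 16 · 11 ≡ 438 (mod 1189).
Squaring chain: 438 → 415; never reaches −1, so base 11 is a Miller–Rabin witness that 1189 is composite.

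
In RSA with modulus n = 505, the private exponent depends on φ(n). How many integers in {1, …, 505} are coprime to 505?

400

Factor: 505 = 5 · 101.
φ(505) = (5−1) · (101−1) = 4 · 100 = 400.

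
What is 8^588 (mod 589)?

8^1 ≡ 8 (mod 589)
8^2 ≡ 8^2 = 64 ≡ 64 (mod 589)
8^4 ≡ 64^2 = 4096 ≡ 562 (mod 589)
8^8 ≡ 562^2 = 315844 ≡ 140 (mod 589)
8^16 ≡ 140^2 = 19600 ≡ 163 (mod 589)
8^32 ≡ 163^2 = 26569 ≡ 64 (mod 589)
8^64 ≡ 64^2 = 4096 ≡ 562 (mod 589)
8^128 ≡ 562^2 = 315844 ≡ 140 (mod 589)
8^256 ≡ 140^2 = 19600 ≡ 163 (mod 589)
8^512 ≡ 163^2 = 26569 ≡ 64 (mod 589)
588 = 512 + 64 + 8 + 4 in binary powers of 2.
So 8^588 ≡ 64 · 562 · 140 · 562 ≡ 419 (mod 589).
Since 419 ≠ 1, base 8 is a Fermat witness: 589 is composite.

419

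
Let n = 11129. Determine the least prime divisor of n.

31

11129 is odd.
Digit sum 14, not divisible by 3.
Ends in 9: not divisible by 5.
7: 11129 = 7·1589 + 6
11: 11129 = 11·1011 + 8
13: 11129 = 13·856 + 1
17: 11129 = 17·654 + 11
19: 11129 = 19·585 + 14
23: 11129 = 23·483 + 20
29: 11129 = 29·383 + 22
31: 11129 = 31·359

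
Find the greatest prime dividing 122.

122 = 2 · 61
61 is prime.
So 122 = 2 · 61; the largest prime factor is 61.

61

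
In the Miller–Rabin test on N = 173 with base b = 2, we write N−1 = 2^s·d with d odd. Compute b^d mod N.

80

173 − 1 = 172 = 2^2 · 43, so d = 43.
2^1 ≡ 2 (mod 173)
2^2 ≡ 2^2 = 4 ≡ 4 (mod 173)
2^4 ≡ 4^2 = 16 ≡ 16 (mod 173)
2^8 ≡ 16^2 = 256 ≡ 83 (mod 173)
2^16 ≡ 83^2 = 6889 ≡ 142 (mod 173)
2^32 ≡ 142^2 = 20164 ≡ 96 (mod 173)
43 = 32 + 8 + 2 + 1 in binary powers of 2.
So 2^43 ≡ 96 · 83 · 4 · 2 ≡ 80 (mod 173).
Squaring chain: 80 → 172; reaches −1, so base 2 does not prove 173 composite.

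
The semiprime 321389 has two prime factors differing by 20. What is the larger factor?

577

Since p = q + 20, we have 321389 = q(q + 20), so q² + 20q − 321389 = 0.
Discriminant: 20² + 4·321389 = 400 + 1285556 = 1285956; √1285956 = 1134.
q = (−20 + 1134)/2 = 557, and p = q + 20 = 577.
Check: 557 · 577 = 321389.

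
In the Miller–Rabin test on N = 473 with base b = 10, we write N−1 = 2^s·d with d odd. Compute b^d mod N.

439

473 − 1 = 472 = 2^3 · 59, so d = 59.
10^1 ≡ 10 (mod 473)
10^2 ≡ 10^2 = 100 ≡ 100 (mod 473)
10^4 ≡ 100^2 = 10000 ≡ 67 (mod 473)
10^8 ≡ 67^2 = 4489 ≡ 232 (mod 473)
10^16 ≡ 232^2 = 53824 ≡ 375 (mod 473)
10^32 ≡ 375^2 = 140625 ≡ 144 (mod 473)
59 = 32 + 16 + 8 + 2 + 1 in binary powers of 2.
So 10^59 ≡ 144 · 375 · 232 · 100 · 10 ≡ 439 (mod 473).
Squaring chain: 439 → 210 → 111; never reaches −1, so base 10 is a Miller–Rabin witness that 473 is composite.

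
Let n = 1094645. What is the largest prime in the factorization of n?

97

1094645 = 5 · 218929
218929 = 37 · 5917
5917 = 61 · 97
97 is prime.
So 1094645 = 5 · 37 · 61 · 97; the largest prime factor is 97.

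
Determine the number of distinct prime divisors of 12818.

4

12818 = 2 · 6409
6409 = 13 · 493
493 = 17 · 29
12818 = 2 · 13 · 17 · 29, which has 4 distinct prime factors.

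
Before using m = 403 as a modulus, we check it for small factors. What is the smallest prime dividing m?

403 is odd.
Digit sum 7, not divisible by 3.
Ends in 3: not divisible by 5.
7: 403 = 7·57 + 4
11: 403 = 11·36 + 7
13: 403 = 13·31

13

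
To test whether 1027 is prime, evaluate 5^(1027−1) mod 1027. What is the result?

1000

5^1 ≡ 5 (mod 1027)
5^2 ≡ 5^2 = 25 ≡ 25 (mod 1027)
5^4 ≡ 25^2 = 625 ≡ 625 (mod 1027)
5^8 ≡ 625^2 = 390625 ≡ 365 (mod 1027)
5^16 ≡ 365^2 = 133225 ≡ 742 (mod 1027)
5^32 ≡ 742^2 = 550564 ≡ 92 (mod 1027)
5^64 ≡ 92^2 = 8464 ≡ 248 (mod 1027)
5^128 ≡ 248^2 = 61504 ≡ 911 (mod 1027)
5^256 ≡ 911^2 = 829921 ≡ 105 (mod 1027)
5^512 ≡ 105^2 = 11025 ≡ 755 (mod 1027)
5^1024 ≡ 755^2 = 570025 ≡ 40 (mod 1027)
1026 = 1024 + 2 in binary powers of 2.
So 5^1026 ≡ 40 · 25 ≡ 1000 (mod 1027).
Since 1000 ≠ 1, base 5 is a Fermat witness: 1027 is composite.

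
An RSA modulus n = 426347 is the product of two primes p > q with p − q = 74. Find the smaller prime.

617

Since p = q + 74, we have 426347 = q(q + 74), so q² + 74q − 426347 = 0.
Discriminant: 74² + 4·426347 = 5476 + 1705388 = 1710864; √1710864 = 1308.
q = (−74 + 1308)/2 = 617, and p = q + 74 = 691.
Check: 617 · 691 = 426347.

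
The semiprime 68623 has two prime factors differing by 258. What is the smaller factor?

Since p = q + 258, we have 68623 = q(q + 258), so q² + 258q − 68623 = 0.
Discriminant: 258² + 4·68623 = 66564 + 274492 = 341056; √341056 = 584.
q = (−258 + 584)/2 = 163, and p = q + 258 = 421.
Check: 163 · 421 = 68623.

163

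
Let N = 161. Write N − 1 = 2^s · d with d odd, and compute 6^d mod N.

161 − 1 = 160 = 2^5 · 5, so d = 5.
6^1 ≡ 6 (mod 161)
6^2 ≡ 6^2 = 36 ≡ 36 (mod 161)
6^4 ≡ 36^2 = 1296 ≡ 8 (mod 161)
5 = 4 + 1 in binary powers of 2.
So 6^5 ≡ 8 · 6 ≡ 48 (mod 161).
Squaring chain: 48 → 50 → 85 → 141 → 78; never reaches −1, so base 6 is a Miller–Rabin witness that 161 is composite.

48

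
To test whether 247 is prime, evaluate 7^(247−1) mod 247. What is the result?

7^1 ≡ 7 (mod 247)
7^2 ≡ 7^2 = 49 ≡ 49 (mod 247)
7^4 ≡ 49^2 = 2401 ≡ 178 (mod 247)
7^8 ≡ 178^2 = 31684 ≡ 68 (mod 247)
7^16 ≡ 68^2 = 4624 ≡ 178 (mod 247)
7^32 ≡ 178^2 = 31684 ≡ 68 (mod 247)
7^64 ≡ 68^2 = 4624 ≡ 178 (mod 247)
7^128 ≡ 178^2 = 31684 ≡ 68 (mod 247)
246 = 128 + 64 + 32 + 16 + 4 + 2 in binary powers of 2.
So 7^246 ≡ 68 · 178 · 68 · 178 · 178 · 49 ≡ 77 (mod 247).
Since 77 ≠ 1, base 7 is a Fermat witness: 247 is composite.

77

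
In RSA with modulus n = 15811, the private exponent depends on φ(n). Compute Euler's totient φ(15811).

Factor: 15811 = 97 · 163.
φ(15811) = (97−1) · (163−1) = 96 · 162 = 15552.

15552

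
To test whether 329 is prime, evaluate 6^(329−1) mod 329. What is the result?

6^1 ≡ 6 (mod 329)
6^2 ≡ 6^2 = 36 ≡ 36 (mod 329)
6^4 ≡ 36^2 = 1296 ≡ 309 (mod 329)
6^8 ≡ 309^2 = 95481 ≡ 71 (mod 329)
6^16 ≡ 71^2 = 5041 ≡ 106 (mod 329)
6^32 ≡ 106^2 = 11236 ≡ 50 (mod 329)
6^64 ≡ 50^2 = 2500 ≡ 197 (mod 329)
6^128 ≡ 197^2 = 38809 ≡ 316 (mod 329)
6^256 ≡ 316^2 = 99856 ≡ 169 (mod 329)
328 = 256 + 64 + 8 in binary powers of 2.
So 6^328 ≡ 169 · 197 · 71 ≡ 267 (mod 329).
Since 267 ≠ 1, base 6 is a Fermat witness: 329 is composite.

267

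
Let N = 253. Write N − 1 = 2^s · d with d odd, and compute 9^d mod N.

253 − 1 = 252 = 2^2 · 63, so d = 63.
9^1 ≡ 9 (mod 253)
9^2 ≡ 9^2 = 81 ≡ 81 (mod 253)
9^4 ≡ 81^2 = 6561 ≡ 236 (mod 253)
9^8 ≡ 236^2 = 55696 ≡ 36 (mod 253)
9^16 ≡ 36^2 = 1296 ≡ 31 (mod 253)
9^32 ≡ 31^2 = 961 ≡ 202 (mod 253)
63 = 32 + 16 + 8 + 4 + 2 + 1 in binary powers of 2.
So 9^63 ≡ 202 · 31 · 36 · 236 · 81 · 9 ≡ 36 (mod 253).
Squaring chain: 36 → 31; never reaches −1, so base 9 is a Miller–Rabin witness that 253 is composite.

36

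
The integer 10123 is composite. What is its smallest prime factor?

53

10123 is odd.
Digit sum 7, not divisible by 3.
Ends in 3: not divisible by 5.
7: 10123 = 7·1446 + 1
11: 10123 = 11·920 + 3
13: 10123 = 13·778 + 9
17: 10123 = 17·595 + 8
19: 10123 = 19·532 + 15
23: 10123 = 23·440 + 3
29: 10123 = 29·349 + 2
31: 10123 = 31·326 + 17
37: 10123 = 37·273 + 22
41: 10123 = 41·246 + 37
43: 10123 = 43·235 + 18
47: 10123 = 47·215 + 18
53: 10123 = 53·191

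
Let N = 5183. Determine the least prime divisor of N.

71

5183 is odd.
Digit sum 17, not divisible by 3.
Ends in 3: not divisible by 5.
7: 5183 = 7·740 + 3
11: 5183 = 11·471 + 2
13: 5183 = 13·398 + 9
17: 5183 = 17·304 + 15
19: 5183 = 19·272 + 15
23: 5183 = 23·225 + 8
29: 5183 = 29·178 + 21
31: 5183 = 31·167 + 6
37: 5183 = 37·140 + 3
41: 5183 = 41·126 + 17
43: 5183 = 43·120 + 23
47: 5183 = 47·110 + 13
53: 5183 = 53·97 + 42
59: 5183 = 59·87 + 50
61: 5183 = 61·84 + 59
67: 5183 = 67·77 + 24
71: 5183 = 71·73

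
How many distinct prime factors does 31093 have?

3

31093 = 17 · 1829
1829 = 31 · 59
31093 = 17 · 31 · 59, which has 3 distinct prime factors.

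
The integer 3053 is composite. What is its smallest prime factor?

43

3053 is odd.
Digit sum 11, not divisible by 3.
Ends in 3: not divisible by 5.
7: 3053 = 7·436 + 1
11: 3053 = 11·277 + 6
13: 3053 = 13·234 + 11
17: 3053 = 17·179 + 10
19: 3053 = 19·160 + 13
23: 3053 = 23·132 + 17
29: 3053 = 29·105 + 8
31: 3053 = 31·98 + 15
37: 3053 = 37·82 + 19
41: 3053 = 41·74 + 19
43: 3053 = 43·71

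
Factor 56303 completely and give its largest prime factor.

71

56303 = 13 · 4331
4331 = 61 · 71
71 is prime.
So 56303 = 13 · 61 · 71; the largest prime factor is 71.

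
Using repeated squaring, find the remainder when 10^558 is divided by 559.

10^1 ≡ 10 (mod 559)
10^2 ≡ 10^2 = 100 ≡ 100 (mod 559)
10^4 ≡ 100^2 = 10000 ≡ 497 (mod 559)
10^8 ≡ 497^2 = 247009 ≡ 490 (mod 559)
10^16 ≡ 490^2 = 240100 ≡ 289 (mod 559)
10^32 ≡ 289^2 = 83521 ≡ 230 (mod 559)
10^64 ≡ 230^2 = 52900 ≡ 354 (mod 559)
10^128 ≡ 354^2 = 125316 ≡ 100 (mod 559)
10^256 ≡ 100^2 = 10000 ≡ 497 (mod 559)
10^512 ≡ 497^2 = 247009 ≡ 490 (mod 559)
558 = 512 + 32 + 8 + 4 + 2 in binary powers of 2.
So 10^558 ≡ 490 · 230 · 490 · 497 · 100 ≡ 365 (mod 559).
Since 365 ≠ 1, base 10 is a Fermat witness: 559 is composite.

365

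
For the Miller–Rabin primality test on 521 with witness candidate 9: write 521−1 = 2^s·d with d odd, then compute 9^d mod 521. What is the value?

521 − 1 = 520 = 2^3 · 65, so d = 65.
9^1 ≡ 9 (mod 521)
9^2 ≡ 9^2 = 81 ≡ 81 (mod 521)
9^4 ≡ 81^2 = 6561 ≡ 309 (mod 521)
9^8 ≡ 309^2 = 95481 ≡ 138 (mod 521)
9^16 ≡ 138^2 = 19044 ≡ 288 (mod 521)
9^32 ≡ 288^2 = 82944 ≡ 105 (mod 521)
9^64 ≡ 105^2 = 11025 ≡ 84 (mod 521)
65 = 64 + 1 in binary powers of 2.
So 9^65 ≡ 84 · 9 ≡ 235 (mod 521).
Squaring chain: 235 → 520 → 1; reaches −1, so base 9 does not prove 521 composite.

235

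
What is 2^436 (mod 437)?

358

2^1 ≡ 2 (mod 437)
2^2 ≡ 2^2 = 4 ≡ 4 (mod 437)
2^4 ≡ 4^2 = 16 ≡ 16 (mod 437)
2^8 ≡ 16^2 = 256 ≡ 256 (mod 437)
2^16 ≡ 256^2 = 65536 ≡ 423 (mod 437)
2^32 ≡ 423^2 = 178929 ≡ 196 (mod 437)
2^64 ≡ 196^2 = 38416 ≡ 397 (mod 437)
2^128 ≡ 397^2 = 157609 ≡ 289 (mod 437)
2^256 ≡ 289^2 = 83521 ≡ 54 (mod 437)
436 = 256 + 128 + 32 + 16 + 4 in binary powers of 2.
So 2^436 ≡ 54 · 289 · 196 · 423 · 16 ≡ 358 (mod 437).
Since 358 ≠ 1, base 2 is a Fermat witness: 437 is composite.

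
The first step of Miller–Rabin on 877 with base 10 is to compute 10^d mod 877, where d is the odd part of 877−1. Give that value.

877 − 1 = 876 = 2^2 · 219, so d = 219.
10^1 ≡ 10 (mod 877)
10^2 ≡ 10^2 = 100 ≡ 100 (mod 877)
10^4 ≡ 100^2 = 10000 ≡ 353 (mod 877)
10^8 ≡ 353^2 = 124609 ≡ 75 (mod 877)
10^16 ≡ 75^2 = 5625 ≡ 363 (mod 877)
10^32 ≡ 363^2 = 131769 ≡ 219 (mod 877)
10^64 ≡ 219^2 = 47961 ≡ 603 (mod 877)
10^128 ≡ 603^2 = 363609 ≡ 531 (mod 877)
219 = 128 + 64 + 16 + 8 + 2 + 1 in binary powers of 2.
So 10^219 ≡ 531 · 603 · 363 · 75 · 100 · 10 ≡ 876 (mod 877).
Since 10^d ≡ 876 (mod 877), base 10 does not prove 877 composite.

876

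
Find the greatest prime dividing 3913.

43

3913 = 7 · 559
559 = 13 · 43
43 is prime.
So 3913 = 7 · 13 · 43; the largest prime factor is 43.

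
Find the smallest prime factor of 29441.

29441 is odd.
Digit sum 20, not divisible by 3.
Ends in 1: not divisible by 5.
7: 29441 = 7·4205 + 6
11: 29441 = 11·2676 + 5
13: 29441 = 13·2264 + 9
17: 29441 = 17·1731 + 14
19: 29441 = 19·1549 + 10
23: 29441 = 23·1280 + 1
29: 29441 = 29·1015 + 6
31: 29441 = 31·949 + 22
37: 29441 = 37·795 + 26
41: 29441 = 41·718 + 3
43: 29441 = 43·684 + 29
47: 29441 = 47·626 + 19
53: 29441 = 53·555 + 26
59: 29441 = 59·499

59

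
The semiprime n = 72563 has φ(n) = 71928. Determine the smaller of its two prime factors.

149

φ(n) = (p−1)(q−1) = n − (p+q) + 1, so p + q = 72563 − 71928 + 1 = 636.
p and q are the roots of t² − 636t + 72563 = 0.
Discriminant: 636² − 4·72563 = 404496 − 290252 = 114244; √114244 = 338.
q = (636 − 338)/2 = 149, p = (636 + 338)/2 = 487.
Check: 149 · 487 = 72563.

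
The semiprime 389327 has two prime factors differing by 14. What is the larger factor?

Since p = q + 14, we have 389327 = q(q + 14), so q² + 14q − 389327 = 0.
Discriminant: 14² + 4·389327 = 196 + 1557308 = 1557504; √1557504 = 1248.
q = (−14 + 1248)/2 = 617, and p = q + 14 = 631.
Check: 617 · 631 = 389327.

631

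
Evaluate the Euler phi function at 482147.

Factor: 482147 = 37 · 83 · 157.
φ(482147) = (37−1) · (83−1) · (157−1) = 36 · 82 · 156 = 460512.

460512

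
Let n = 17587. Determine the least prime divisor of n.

43

17587 is odd.
Digit sum 28, not divisible by 3.
Ends in 7: not divisible by 5.
7: 17587 = 7·2512 + 3
11: 17587 = 11·1598 + 9
13: 17587 = 13·1352 + 11
17: 17587 = 17·1034 + 9
19: 17587 = 19·925 + 12
23: 17587 = 23·764 + 15
29: 17587 = 29·606 + 13
31: 17587 = 31·567 + 10
37: 17587 = 37·475 + 12
41: 17587 = 41·428 + 39
43: 17587 = 43·409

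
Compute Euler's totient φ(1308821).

Factor: 1308821 = 97 · 103 · 131.
φ(1308821) = (97−1) · (103−1) · (131−1) = 96 · 102 · 130 = 1272960.

1272960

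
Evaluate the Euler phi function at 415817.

Factor: 415817 = 23 · 101 · 179.
φ(415817) = (23−1) · (101−1) · (179−1) = 22 · 100 · 178 = 391600.

391600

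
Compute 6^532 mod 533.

373

6^1 ≡ 6 (mod 533)
6^2 ≡ 6^2 = 36 ≡ 36 (mod 533)
6^4 ≡ 36^2 = 1296 ≡ 230 (mod 533)
6^8 ≡ 230^2 = 52900 ≡ 133 (mod 533)
6^16 ≡ 133^2 = 17689 ≡ 100 (mod 533)
6^32 ≡ 100^2 = 10000 ≡ 406 (mod 533)
6^64 ≡ 406^2 = 164836 ≡ 139 (mod 533)
6^128 ≡ 139^2 = 19321 ≡ 133 (mod 533)
6^256 ≡ 133^2 = 17689 ≡ 100 (mod 533)
6^512 ≡ 100^2 = 10000 ≡ 406 (mod 533)
532 = 512 + 16 + 4 in binary powers of 2.
So 6^532 ≡ 406 · 100 · 230 ≡ 373 (mod 533).
Since 373 ≠ 1, base 6 is a Fermat witness: 533 is composite.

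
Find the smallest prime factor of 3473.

23

3473 is odd.
Digit sum 17, not divisible by 3.
Ends in 3: not divisible by 5.
7: 3473 = 7·496 + 1
11: 3473 = 11·315 + 8
13: 3473 = 13·267 + 2
17: 3473 = 17·204 + 5
19: 3473 = 19·182 + 15
23: 3473 = 23·151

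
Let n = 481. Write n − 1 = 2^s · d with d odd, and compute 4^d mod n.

481 − 1 = 480 = 2^5 · 15, so d = 15.
4^1 ≡ 4 (mod 481)
4^2 ≡ 4^2 = 16 ≡ 16 (mod 481)
4^4 ≡ 16^2 = 256 ≡ 256 (mod 481)
4^8 ≡ 256^2 = 65536 ≡ 120 (mod 481)
15 = 8 + 4 + 2 + 1 in binary powers of 2.
So 4^15 ≡ 120 · 256 · 16 · 4 ≡ 233 (mod 481).
Squaring chain: 233 → 417 → 248 → 417 → 248; never reaches −1, so base 4 is a Miller–Rabin witness that 481 is composite.

233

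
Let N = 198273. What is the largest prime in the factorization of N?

53

198273 = 3 · 66091
66091 = 29 · 2279
2279 = 43 · 53
53 is prime.
So 198273 = 3 · 29 · 43 · 53; the largest prime factor is 53.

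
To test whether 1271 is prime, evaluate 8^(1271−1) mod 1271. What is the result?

8^1 ≡ 8 (mod 1271)
8^2 ≡ 8^2 = 64 ≡ 64 (mod 1271)
8^4 ≡ 64^2 = 4096 ≡ 283 (mod 1271)
8^8 ≡ 283^2 = 80089 ≡ 16 (mod 1271)
8^16 ≡ 16^2 = 256 ≡ 256 (mod 1271)
8^32 ≡ 256^2 = 65536 ≡ 715 (mod 1271)
8^64 ≡ 715^2 = 511225 ≡ 283 (mod 1271)
8^128 ≡ 283^2 = 80089 ≡ 16 (mod 1271)
8^256 ≡ 16^2 = 256 ≡ 256 (mod 1271)
8^512 ≡ 256^2 = 65536 ≡ 715 (mod 1271)
8^1024 ≡ 715^2 = 511225 ≡ 283 (mod 1271)
1270 = 1024 + 128 + 64 + 32 + 16 + 4 + 2 in binary powers of 2.
So 8^1270 ≡ 283 · 16 · 283 · 715 · 256 · 283 · 64 ≡ 1024 (mod 1271).
Since 1024 ≠ 1, base 8 is a Fermat witness: 1271 is composite.

1024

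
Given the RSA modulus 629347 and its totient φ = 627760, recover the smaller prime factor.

761

φ(n) = (p−1)(q−1) = n − (p+q) + 1, so p + q = 629347 − 627760 + 1 = 1588.
p and q are the roots of t² − 1588t + 629347 = 0.
Discriminant: 1588² − 4·629347 = 2521744 − 2517388 = 4356; √4356 = 66.
q = (1588 − 66)/2 = 761, p = (1588 + 66)/2 = 827.
Check: 761 · 827 = 629347.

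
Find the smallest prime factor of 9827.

9827 is odd.
Digit sum 26, not divisible by 3.
Ends in 7: not divisible by 5.
7: 9827 = 7·1403 + 6
11: 9827 = 11·893 + 4
13: 9827 = 13·755 + 12
17: 9827 = 17·578 + 1
19: 9827 = 19·517 + 4
23: 9827 = 23·427 + 6
29: 9827 = 29·338 + 25
31: 9827 = 31·317

31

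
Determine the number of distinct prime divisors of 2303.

2

2303 = 7^2 · 47
2303 = 7^2 · 47, which has 2 distinct prime factors.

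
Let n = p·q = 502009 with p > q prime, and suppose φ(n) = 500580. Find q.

φ(n) = (p−1)(q−1) = n − (p+q) + 1, so p + q = 502009 − 500580 + 1 = 1430.
p and q are the roots of t² − 1430t + 502009 = 0.
Discriminant: 1430² − 4·502009 = 2044900 − 2008036 = 36864; √36864 = 192.
q = (1430 − 192)/2 = 619, p = (1430 + 192)/2 = 811.
Check: 619 · 811 = 502009.

619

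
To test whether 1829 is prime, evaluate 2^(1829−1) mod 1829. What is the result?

2^1 ≡ 2 (mod 1829)
2^2 ≡ 2^2 = 4 ≡ 4 (mod 1829)
2^4 ≡ 4^2 = 16 ≡ 16 (mod 1829)
2^8 ≡ 16^2 = 256 ≡ 256 (mod 1829)
2^16 ≡ 256^2 = 65536 ≡ 1521 (mod 1829)
2^32 ≡ 1521^2 = 2313441 ≡ 1585 (mod 1829)
2^64 ≡ 1585^2 = 2512225 ≡ 1008 (mod 1829)
2^128 ≡ 1008^2 = 1016064 ≡ 969 (mod 1829)
2^256 ≡ 969^2 = 938961 ≡ 684 (mod 1829)
2^512 ≡ 684^2 = 467856 ≡ 1461 (mod 1829)
2^1024 ≡ 1461^2 = 2134521 ≡ 78 (mod 1829)
1828 = 1024 + 512 + 256 + 32 + 4 in binary powers of 2.
So 2^1828 ≡ 78 · 1461 · 684 · 1585 · 16 ≡ 411 (mod 1829).
Since 411 ≠ 1, base 2 is a Fermat witness: 1829 is composite.

411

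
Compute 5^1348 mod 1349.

5^1 ≡ 5 (mod 1349)
5^2 ≡ 5^2 = 25 ≡ 25 (mod 1349)
5^4 ≡ 25^2 = 625 ≡ 625 (mod 1349)
5^8 ≡ 625^2 = 390625 ≡ 764 (mod 1349)
5^16 ≡ 764^2 = 583696 ≡ 928 (mod 1349)
5^32 ≡ 928^2 = 861184 ≡ 522 (mod 1349)
5^64 ≡ 522^2 = 272484 ≡ 1335 (mod 1349)
5^128 ≡ 1335^2 = 1782225 ≡ 196 (mod 1349)
5^256 ≡ 196^2 = 38416 ≡ 644 (mod 1349)
5^512 ≡ 644^2 = 414736 ≡ 593 (mod 1349)
5^1024 ≡ 593^2 = 351649 ≡ 909 (mod 1349)
1348 = 1024 + 256 + 64 + 4 in binary powers of 2.
So 5^1348 ≡ 909 · 644 · 1335 · 625 ≡ 54 (mod 1349).
Since 54 ≠ 1, base 5 is a Fermat witness: 1349 is composite.

54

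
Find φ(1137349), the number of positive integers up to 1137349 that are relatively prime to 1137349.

1102080

Factor: 1137349 = 71 · 83 · 193.
φ(1137349) = (71−1) · (83−1) · (193−1) = 70 · 82 · 192 = 1102080.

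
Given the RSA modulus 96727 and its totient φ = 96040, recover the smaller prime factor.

197

φ(n) = (p−1)(q−1) = n − (p+q) + 1, so p + q = 96727 − 96040 + 1 = 688.
p and q are the roots of t² − 688t + 96727 = 0.
Discriminant: 688² − 4·96727 = 473344 − 386908 = 86436; √86436 = 294.
q = (688 − 294)/2 = 197, p = (688 + 294)/2 = 491.
Check: 197 · 491 = 96727.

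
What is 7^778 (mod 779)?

292

7^1 ≡ 7 (mod 779)
7^2 ≡ 7^2 = 49 ≡ 49 (mod 779)
7^4 ≡ 49^2 = 2401 ≡ 64 (mod 779)
7^8 ≡ 64^2 = 4096 ≡ 201 (mod 779)
7^16 ≡ 201^2 = 40401 ≡ 672 (mod 779)
7^32 ≡ 672^2 = 451584 ≡ 543 (mod 779)
7^64 ≡ 543^2 = 294849 ≡ 387 (mod 779)
7^128 ≡ 387^2 = 149769 ≡ 201 (mod 779)
7^256 ≡ 201^2 = 40401 ≡ 672 (mod 779)
7^512 ≡ 672^2 = 451584 ≡ 543 (mod 779)
778 = 512 + 256 + 8 + 2 in binary powers of 2.
So 7^778 ≡ 543 · 672 · 201 · 49 ≡ 292 (mod 779).
Since 292 ≠ 1, base 7 is a Fermat witness: 779 is composite.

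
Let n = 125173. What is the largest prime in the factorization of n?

125173 = 41 · 3053
3053 = 43 · 71
71 is prime.
So 125173 = 41 · 43 · 71; the largest prime factor is 71.

71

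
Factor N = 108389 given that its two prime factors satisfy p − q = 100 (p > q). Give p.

Since p = q + 100, we have 108389 = q(q + 100), so q² + 100q − 108389 = 0.
Discriminant: 100² + 4·108389 = 10000 + 433556 = 443556; √443556 = 666.
q = (−100 + 666)/2 = 283, and p = q + 100 = 383.
Check: 283 · 383 = 108389.

383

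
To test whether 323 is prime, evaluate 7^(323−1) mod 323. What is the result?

7^1 ≡ 7 (mod 323)
7^2 ≡ 7^2 = 49 ≡ 49 (mod 323)
7^4 ≡ 49^2 = 2401 ≡ 140 (mod 323)
7^8 ≡ 140^2 = 19600 ≡ 220 (mod 323)
7^16 ≡ 220^2 = 48400 ≡ 273 (mod 323)
7^32 ≡ 273^2 = 74529 ≡ 239 (mod 323)
7^64 ≡ 239^2 = 57121 ≡ 273 (mod 323)
7^128 ≡ 273^2 = 74529 ≡ 239 (mod 323)
7^256 ≡ 239^2 = 57121 ≡ 273 (mod 323)
322 = 256 + 64 + 2 in binary powers of 2.
So 7^322 ≡ 273 · 273 · 49 ≡ 83 (mod 323).
Since 83 ≠ 1, base 7 is a Fermat witness: 323 is composite.

83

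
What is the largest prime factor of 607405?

71

607405 = 5 · 121481
121481 = 29 · 4189
4189 = 59 · 71
71 is prime.
So 607405 = 5 · 29 · 59 · 71; the largest prime factor is 71.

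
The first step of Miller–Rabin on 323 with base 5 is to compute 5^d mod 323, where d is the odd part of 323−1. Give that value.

175

323 − 1 = 322 = 2^1 · 161, so d = 161.
5^1 ≡ 5 (mod 323)
5^2 ≡ 5^2 = 25 ≡ 25 (mod 323)
5^4 ≡ 25^2 = 625 ≡ 302 (mod 323)
5^8 ≡ 302^2 = 91204 ≡ 118 (mod 323)
5^16 ≡ 118^2 = 13924 ≡ 35 (mod 323)
5^32 ≡ 35^2 = 1225 ≡ 256 (mod 323)
5^64 ≡ 256^2 = 65536 ≡ 290 (mod 323)
5^128 ≡ 290^2 = 84100 ≡ 120 (mod 323)
161 = 128 + 32 + 1 in binary powers of 2.
So 5^161 ≡ 120 · 256 · 5 ≡ 175 (mod 323).
Squaring chain: 175; never reaches −1, so base 5 is a Miller–Rabin witness that 323 is composite.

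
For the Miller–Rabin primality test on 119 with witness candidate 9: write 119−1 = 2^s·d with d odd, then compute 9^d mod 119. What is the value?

32

119 − 1 = 118 = 2^1 · 59, so d = 59.
9^1 ≡ 9 (mod 119)
9^2 ≡ 9^2 = 81 ≡ 81 (mod 119)
9^4 ≡ 81^2 = 6561 ≡ 16 (mod 119)
9^8 ≡ 16^2 = 256 ≡ 18 (mod 119)
9^16 ≡ 18^2 = 324 ≡ 86 (mod 119)
9^32 ≡ 86^2 = 7396 ≡ 18 (mod 119)
59 = 32 + 16 + 8 + 2 + 1 in binary powers of 2.
So 9^59 ≡ 18 · 86 · 18 · 81 · 9 ≡ 32 (mod 119).
Squaring chain: 32; never reaches −1, so base 9 is a Miller–Rabin witness that 119 is composite.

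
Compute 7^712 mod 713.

679

7^1 ≡ 7 (mod 713)
7^2 ≡ 7^2 = 49 ≡ 49 (mod 713)
7^4 ≡ 49^2 = 2401 ≡ 262 (mod 713)
7^8 ≡ 262^2 = 68644 ≡ 196 (mod 713)
7^16 ≡ 196^2 = 38416 ≡ 627 (mod 713)
7^32 ≡ 627^2 = 393129 ≡ 266 (mod 713)
7^64 ≡ 266^2 = 70756 ≡ 169 (mod 713)
7^128 ≡ 169^2 = 28561 ≡ 41 (mod 713)
7^256 ≡ 41^2 = 1681 ≡ 255 (mod 713)
7^512 ≡ 255^2 = 65025 ≡ 142 (mod 713)
712 = 512 + 128 + 64 + 8 in binary powers of 2.
So 7^712 ≡ 142 · 41 · 169 · 196 ≡ 679 (mod 713).
Since 679 ≠ 1, base 7 is a Fermat witness: 713 is composite.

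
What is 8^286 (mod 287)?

113

8^1 ≡ 8 (mod 287)
8^2 ≡ 8^2 = 64 ≡ 64 (mod 287)
8^4 ≡ 64^2 = 4096 ≡ 78 (mod 287)
8^8 ≡ 78^2 = 6084 ≡ 57 (mod 287)
8^16 ≡ 57^2 = 3249 ≡ 92 (mod 287)
8^32 ≡ 92^2 = 8464 ≡ 141 (mod 287)
8^64 ≡ 141^2 = 19881 ≡ 78 (mod 287)
8^128 ≡ 78^2 = 6084 ≡ 57 (mod 287)
8^256 ≡ 57^2 = 3249 ≡ 92 (mod 287)
286 = 256 + 16 + 8 + 4 + 2 in binary powers of 2.
So 8^286 ≡ 92 · 92 · 57 · 78 · 64 ≡ 113 (mod 287).
Since 113 ≠ 1, base 8 is a Fermat witness: 287 is composite.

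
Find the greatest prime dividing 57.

19

57 = 3 · 19
19 is prime.
So 57 = 3 · 19; the largest prime factor is 19.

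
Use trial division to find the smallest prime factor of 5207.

5207 is odd.
Digit sum 14, not divisible by 3.
Ends in 7: not divisible by 5.
7: 5207 = 7·743 + 6
11: 5207 = 11·473 + 4
13: 5207 = 13·400 + 7
17: 5207 = 17·306 + 5
19: 5207 = 19·274 + 1
23: 5207 = 23·226 + 9
29: 5207 = 29·179 + 16
31: 5207 = 31·167 + 30
37: 5207 = 37·140 + 27
41: 5207 = 41·127

41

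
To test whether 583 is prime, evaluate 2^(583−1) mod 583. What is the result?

70

2^1 ≡ 2 (mod 583)
2^2 ≡ 2^2 = 4 ≡ 4 (mod 583)
2^4 ≡ 4^2 = 16 ≡ 16 (mod 583)
2^8 ≡ 16^2 = 256 ≡ 256 (mod 583)
2^16 ≡ 256^2 = 65536 ≡ 240 (mod 583)
2^32 ≡ 240^2 = 57600 ≡ 466 (mod 583)
2^64 ≡ 466^2 = 217156 ≡ 280 (mod 583)
2^128 ≡ 280^2 = 78400 ≡ 278 (mod 583)
2^256 ≡ 278^2 = 77284 ≡ 328 (mod 583)
2^512 ≡ 328^2 = 107584 ≡ 312 (mod 583)
582 = 512 + 64 + 4 + 2 in binary powers of 2.
So 2^582 ≡ 312 · 280 · 16 · 4 ≡ 70 (mod 583).
Since 70 ≠ 1, base 2 is a Fermat witness: 583 is composite.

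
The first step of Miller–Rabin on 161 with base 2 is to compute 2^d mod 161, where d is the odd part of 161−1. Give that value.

32

161 − 1 = 160 = 2^5 · 5, so d = 5.
2^1 ≡ 2 (mod 161)
2^2 ≡ 2^2 = 4 ≡ 4 (mod 161)
2^4 ≡ 4^2 = 16 ≡ 16 (mod 161)
5 = 4 + 1 in binary powers of 2.
So 2^5 ≡ 16 · 2 ≡ 32 (mod 161).
Squaring chain: 32 → 58 → 144 → 128 → 123; never reaches −1, so base 2 is a Miller–Rabin witness that 161 is composite.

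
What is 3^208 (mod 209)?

16

3^1 ≡ 3 (mod 209)
3^2 ≡ 3^2 = 9 ≡ 9 (mod 209)
3^4 ≡ 9^2 = 81 ≡ 81 (mod 209)
3^8 ≡ 81^2 = 6561 ≡ 82 (mod 209)
3^16 ≡ 82^2 = 6724 ≡ 36 (mod 209)
3^32 ≡ 36^2 = 1296 ≡ 42 (mod 209)
3^64 ≡ 42^2 = 1764 ≡ 92 (mod 209)
3^128 ≡ 92^2 = 8464 ≡ 104 (mod 209)
208 = 128 + 64 + 16 in binary powers of 2.
So 3^208 ≡ 104 · 92 · 36 ≡ 16 (mod 209).
Since 16 ≠ 1, base 3 is a Fermat witness: 209 is composite.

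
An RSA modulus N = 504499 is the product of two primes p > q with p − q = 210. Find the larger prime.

823

Since p = q + 210, we have 504499 = q(q + 210), so q² + 210q − 504499 = 0.
Discriminant: 210² + 4·504499 = 44100 + 2017996 = 2062096; √2062096 = 1436.
q = (−210 + 1436)/2 = 613, and p = q + 210 = 823.
Check: 613 · 823 = 504499.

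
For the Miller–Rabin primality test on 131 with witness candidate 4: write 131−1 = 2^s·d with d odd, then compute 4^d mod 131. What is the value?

131 − 1 = 130 = 2^1 · 65, so d = 65.
4^1 ≡ 4 (mod 131)
4^2 ≡ 4^2 = 16 ≡ 16 (mod 131)
4^4 ≡ 16^2 = 256 ≡ 125 (mod 131)
4^8 ≡ 125^2 = 15625 ≡ 36 (mod 131)
4^16 ≡ 36^2 = 1296 ≡ 117 (mod 131)
4^32 ≡ 117^2 = 13689 ≡ 65 (mod 131)
4^64 ≡ 65^2 = 4225 ≡ 33 (mod 131)
65 = 64 + 1 in binary powers of 2.
So 4^65 ≡ 33 · 4 ≡ 1 (mod 131).
Since 4^d ≡ 1 (mod 131), base 4 does not prove 131 composite.

1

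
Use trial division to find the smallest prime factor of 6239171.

6239171 is odd.
Digit sum 29, not divisible by 3.
Ends in 1: not divisible by 5.
7: 6239171 = 7·891310 + 1
11: 6239171 = 11·567197 + 4
13: 6239171 = 13·479936 + 3
17: 6239171 = 17·367010 + 1
19: 6239171 = 19·328377 + 8
23: 6239171 = 23·271268 + 7
29: 6239171 = 29·215143 + 24
31: 6239171 = 31·201263 + 18
37: 6239171 = 37·168626 + 9
41: 6239171 = 41·152174 + 37
43: 6239171 = 43·145097

43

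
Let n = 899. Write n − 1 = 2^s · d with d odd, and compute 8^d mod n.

66

899 − 1 = 898 = 2^1 · 449, so d = 449.
8^1 ≡ 8 (mod 899)
8^2 ≡ 8^2 = 64 ≡ 64 (mod 899)
8^4 ≡ 64^2 = 4096 ≡ 500 (mod 899)
8^8 ≡ 500^2 = 250000 ≡ 78 (mod 899)
8^16 ≡ 78^2 = 6084 ≡ 690 (mod 899)
8^32 ≡ 690^2 = 476100 ≡ 529 (mod 899)
8^64 ≡ 529^2 = 279841 ≡ 252 (mod 899)
8^128 ≡ 252^2 = 63504 ≡ 574 (mod 899)
8^256 ≡ 574^2 = 329476 ≡ 442 (mod 899)
449 = 256 + 128 + 64 + 1 in binary powers of 2.
So 8^449 ≡ 442 · 574 · 252 · 8 ≡ 66 (mod 899).
Squaring chain: 66; never reaches −1, so base 8 is a Miller–Rabin witness that 899 is composite.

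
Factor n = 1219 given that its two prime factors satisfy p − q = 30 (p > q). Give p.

53

Since p = q + 30, we have 1219 = q(q + 30), so q² + 30q − 1219 = 0.
Discriminant: 30² + 4·1219 = 900 + 4876 = 5776; √5776 = 76.
q = (−30 + 76)/2 = 23, and p = q + 30 = 53.
Check: 23 · 53 = 1219.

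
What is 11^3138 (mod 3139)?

11^1 ≡ 11 (mod 3139)
11^2 ≡ 11^2 = 121 ≡ 121 (mod 3139)
11^4 ≡ 121^2 = 14641 ≡ 2085 (mod 3139)
11^8 ≡ 2085^2 = 4347225 ≡ 2849 (mod 3139)
11^16 ≡ 2849^2 = 8116801 ≡ 2486 (mod 3139)
11^32 ≡ 2486^2 = 6180196 ≡ 2644 (mod 3139)
11^64 ≡ 2644^2 = 6990736 ≡ 183 (mod 3139)
11^128 ≡ 183^2 = 33489 ≡ 2099 (mod 3139)
11^256 ≡ 2099^2 = 4405801 ≡ 1784 (mod 3139)
11^512 ≡ 1784^2 = 3182656 ≡ 2849 (mod 3139)
11^1024 ≡ 2849^2 = 8116801 ≡ 2486 (mod 3139)
11^2048 ≡ 2486^2 = 6180196 ≡ 2644 (mod 3139)
3138 = 2048 + 1024 + 64 + 2 in binary powers of 2.
So 11^3138 ≡ 2644 · 2486 · 183 · 121 ≡ 1755 (mod 3139).
Since 1755 ≠ 1, base 11 is a Fermat witness: 3139 is composite.

1755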